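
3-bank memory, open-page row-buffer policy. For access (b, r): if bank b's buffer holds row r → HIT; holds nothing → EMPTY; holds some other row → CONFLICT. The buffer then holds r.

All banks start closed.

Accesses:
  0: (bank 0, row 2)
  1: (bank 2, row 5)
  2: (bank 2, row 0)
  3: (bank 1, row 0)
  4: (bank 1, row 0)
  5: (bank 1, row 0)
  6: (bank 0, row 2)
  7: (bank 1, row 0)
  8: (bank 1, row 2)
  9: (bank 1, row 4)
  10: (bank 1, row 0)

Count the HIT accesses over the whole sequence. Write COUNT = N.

0: bank 0 row 2 — prev None → EMPTY
1: bank 2 row 5 — prev None → EMPTY
2: bank 2 row 0 — prev 5 → CONFLICT
3: bank 1 row 0 — prev None → EMPTY
4: bank 1 row 0 — prev 0 → HIT
5: bank 1 row 0 — prev 0 → HIT
6: bank 0 row 2 — prev 2 → HIT
7: bank 1 row 0 — prev 0 → HIT
8: bank 1 row 2 — prev 0 → CONFLICT
9: bank 1 row 4 — prev 2 → CONFLICT
10: bank 1 row 0 — prev 4 → CONFLICT

COUNT = 4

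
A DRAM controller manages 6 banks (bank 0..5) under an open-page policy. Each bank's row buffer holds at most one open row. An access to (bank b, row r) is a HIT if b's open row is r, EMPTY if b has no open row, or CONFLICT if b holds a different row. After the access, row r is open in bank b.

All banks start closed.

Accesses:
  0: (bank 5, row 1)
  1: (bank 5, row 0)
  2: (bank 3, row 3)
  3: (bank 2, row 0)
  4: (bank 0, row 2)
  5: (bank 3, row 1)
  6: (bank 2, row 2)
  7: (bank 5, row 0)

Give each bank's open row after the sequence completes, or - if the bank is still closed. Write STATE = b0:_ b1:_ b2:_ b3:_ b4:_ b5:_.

  [0] b5 r1: no row ⇒ E
  [1] b5 r0: had r1 ⇒ C
  [2] b3 r3: no row ⇒ E
  [3] b2 r0: no row ⇒ E
  [4] b0 r2: no row ⇒ E
  [5] b3 r1: had r3 ⇒ C
  [6] b2 r2: had r0 ⇒ C
  [7] b5 r0: had r0 ⇒ H

STATE = b0:2 b1:- b2:2 b3:1 b4:- b5:0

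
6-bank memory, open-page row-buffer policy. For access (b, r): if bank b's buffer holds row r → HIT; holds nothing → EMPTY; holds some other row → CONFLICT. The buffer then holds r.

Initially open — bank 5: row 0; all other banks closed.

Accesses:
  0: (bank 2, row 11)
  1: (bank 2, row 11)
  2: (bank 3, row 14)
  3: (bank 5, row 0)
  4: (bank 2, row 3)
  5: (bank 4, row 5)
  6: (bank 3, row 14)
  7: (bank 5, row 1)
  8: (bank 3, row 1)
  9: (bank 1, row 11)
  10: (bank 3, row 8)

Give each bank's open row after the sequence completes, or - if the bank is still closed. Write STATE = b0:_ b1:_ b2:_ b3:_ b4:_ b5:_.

  [0] b2 r11: no row ⇒ E
  [1] b2 r11: had r11 ⇒ H
  [2] b3 r14: no row ⇒ E
  [3] b5 r0: had r0 ⇒ H
  [4] b2 r3: had r11 ⇒ C
  [5] b4 r5: no row ⇒ E
  [6] b3 r14: had r14 ⇒ H
  [7] b5 r1: had r0 ⇒ C
  [8] b3 r1: had r14 ⇒ C
  [9] b1 r11: no row ⇒ E
  [10] b3 r8: had r1 ⇒ C

STATE = b0:- b1:11 b2:3 b3:8 b4:5 b5:1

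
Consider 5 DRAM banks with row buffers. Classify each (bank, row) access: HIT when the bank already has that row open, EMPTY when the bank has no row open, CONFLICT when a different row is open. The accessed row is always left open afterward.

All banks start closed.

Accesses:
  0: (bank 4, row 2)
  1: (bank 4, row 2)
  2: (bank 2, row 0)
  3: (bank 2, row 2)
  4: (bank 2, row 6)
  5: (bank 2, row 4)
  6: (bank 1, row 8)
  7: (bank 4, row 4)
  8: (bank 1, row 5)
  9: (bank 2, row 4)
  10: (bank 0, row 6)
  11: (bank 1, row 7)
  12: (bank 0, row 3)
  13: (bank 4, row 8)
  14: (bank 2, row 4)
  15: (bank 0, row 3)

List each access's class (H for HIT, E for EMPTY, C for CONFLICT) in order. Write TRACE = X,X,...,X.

TRACE = E,H,E,C,C,C,E,C,C,H,E,C,C,C,H,H

#0 (4,2) E
#1 (4,2) H  (was 2)
#2 (2,0) E
#3 (2,2) C  (was 0)
#4 (2,6) C  (was 2)
#5 (2,4) C  (was 6)
#6 (1,8) E
#7 (4,4) C  (was 2)
#8 (1,5) C  (was 8)
#9 (2,4) H  (was 4)
#10 (0,6) E
#11 (1,7) C  (was 5)
#12 (0,3) C  (was 6)
#13 (4,8) C  (was 4)
#14 (2,4) H  (was 4)
#15 (0,3) H  (was 3)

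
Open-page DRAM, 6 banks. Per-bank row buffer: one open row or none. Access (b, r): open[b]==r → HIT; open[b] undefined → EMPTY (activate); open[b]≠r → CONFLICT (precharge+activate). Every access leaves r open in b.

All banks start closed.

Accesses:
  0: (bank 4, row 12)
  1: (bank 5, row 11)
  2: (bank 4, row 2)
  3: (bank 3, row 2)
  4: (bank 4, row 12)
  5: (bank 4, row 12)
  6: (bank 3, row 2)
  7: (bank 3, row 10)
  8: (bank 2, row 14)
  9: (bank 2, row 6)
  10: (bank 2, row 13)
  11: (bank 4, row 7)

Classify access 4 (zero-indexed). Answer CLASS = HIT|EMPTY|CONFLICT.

CLASS = CONFLICT

step 0: bank4 None->12 [EMPTY]
step 1: bank5 None->11 [EMPTY]
step 2: bank4 12->2 [CONFLICT]
step 3: bank3 None->2 [EMPTY]
step 4: bank4 2->12 [CONFLICT]
step 5: bank4 12->12 [HIT]
step 6: bank3 2->2 [HIT]
step 7: bank3 2->10 [CONFLICT]
step 8: bank2 None->14 [EMPTY]
step 9: bank2 14->6 [CONFLICT]
step 10: bank2 6->13 [CONFLICT]
step 11: bank4 12->7 [CONFLICT]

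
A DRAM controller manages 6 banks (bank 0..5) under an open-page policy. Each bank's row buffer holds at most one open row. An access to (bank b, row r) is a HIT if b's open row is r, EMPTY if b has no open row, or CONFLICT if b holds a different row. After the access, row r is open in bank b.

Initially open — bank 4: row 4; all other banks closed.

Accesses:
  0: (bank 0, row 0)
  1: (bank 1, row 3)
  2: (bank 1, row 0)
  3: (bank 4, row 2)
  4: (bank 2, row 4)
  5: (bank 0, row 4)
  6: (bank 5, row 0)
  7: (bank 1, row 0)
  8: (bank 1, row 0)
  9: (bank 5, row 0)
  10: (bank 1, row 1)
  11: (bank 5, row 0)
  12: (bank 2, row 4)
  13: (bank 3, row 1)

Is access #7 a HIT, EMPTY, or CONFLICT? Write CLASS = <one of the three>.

CLASS = HIT

#0 (0,0) E
#1 (1,3) E
#2 (1,0) C  (was 3)
#3 (4,2) C  (was 4)
#4 (2,4) E
#5 (0,4) C  (was 0)
#6 (5,0) E
#7 (1,0) H  (was 0)
#8 (1,0) H  (was 0)
#9 (5,0) H  (was 0)
#10 (1,1) C  (was 0)
#11 (5,0) H  (was 0)
#12 (2,4) H  (was 4)
#13 (3,1) E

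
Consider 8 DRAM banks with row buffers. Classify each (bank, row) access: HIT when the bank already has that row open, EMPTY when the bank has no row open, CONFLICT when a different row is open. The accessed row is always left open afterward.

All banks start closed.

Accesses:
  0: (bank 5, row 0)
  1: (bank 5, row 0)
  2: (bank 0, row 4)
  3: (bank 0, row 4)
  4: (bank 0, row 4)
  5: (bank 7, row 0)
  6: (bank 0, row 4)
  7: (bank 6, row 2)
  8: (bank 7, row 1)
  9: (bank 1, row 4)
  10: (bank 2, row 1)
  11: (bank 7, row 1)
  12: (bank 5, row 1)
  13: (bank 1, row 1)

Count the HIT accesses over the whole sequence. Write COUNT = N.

COUNT = 5

  [0] b5 r0: no row ⇒ E
  [1] b5 r0: had r0 ⇒ H
  [2] b0 r4: no row ⇒ E
  [3] b0 r4: had r4 ⇒ H
  [4] b0 r4: had r4 ⇒ H
  [5] b7 r0: no row ⇒ E
  [6] b0 r4: had r4 ⇒ H
  [7] b6 r2: no row ⇒ E
  [8] b7 r1: had r0 ⇒ C
  [9] b1 r4: no row ⇒ E
  [10] b2 r1: no row ⇒ E
  [11] b7 r1: had r1 ⇒ H
  [12] b5 r1: had r0 ⇒ C
  [13] b1 r1: had r4 ⇒ C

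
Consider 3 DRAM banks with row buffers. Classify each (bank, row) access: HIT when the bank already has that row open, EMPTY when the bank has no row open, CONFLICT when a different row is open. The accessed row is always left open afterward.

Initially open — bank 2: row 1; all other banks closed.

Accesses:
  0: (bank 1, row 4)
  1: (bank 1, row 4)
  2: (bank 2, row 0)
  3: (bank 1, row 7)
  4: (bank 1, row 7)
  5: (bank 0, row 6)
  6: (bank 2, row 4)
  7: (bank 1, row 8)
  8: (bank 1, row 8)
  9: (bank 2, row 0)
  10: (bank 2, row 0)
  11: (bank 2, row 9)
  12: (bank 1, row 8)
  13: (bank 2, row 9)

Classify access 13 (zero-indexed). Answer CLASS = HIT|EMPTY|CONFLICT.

CLASS = HIT

0: bank 1 row 4 — prev None → EMPTY
1: bank 1 row 4 — prev 4 → HIT
2: bank 2 row 0 — prev 1 → CONFLICT
3: bank 1 row 7 — prev 4 → CONFLICT
4: bank 1 row 7 — prev 7 → HIT
5: bank 0 row 6 — prev None → EMPTY
6: bank 2 row 4 — prev 0 → CONFLICT
7: bank 1 row 8 — prev 7 → CONFLICT
8: bank 1 row 8 — prev 8 → HIT
9: bank 2 row 0 — prev 4 → CONFLICT
10: bank 2 row 0 — prev 0 → HIT
11: bank 2 row 9 — prev 0 → CONFLICT
12: bank 1 row 8 — prev 8 → HIT
13: bank 2 row 9 — prev 9 → HIT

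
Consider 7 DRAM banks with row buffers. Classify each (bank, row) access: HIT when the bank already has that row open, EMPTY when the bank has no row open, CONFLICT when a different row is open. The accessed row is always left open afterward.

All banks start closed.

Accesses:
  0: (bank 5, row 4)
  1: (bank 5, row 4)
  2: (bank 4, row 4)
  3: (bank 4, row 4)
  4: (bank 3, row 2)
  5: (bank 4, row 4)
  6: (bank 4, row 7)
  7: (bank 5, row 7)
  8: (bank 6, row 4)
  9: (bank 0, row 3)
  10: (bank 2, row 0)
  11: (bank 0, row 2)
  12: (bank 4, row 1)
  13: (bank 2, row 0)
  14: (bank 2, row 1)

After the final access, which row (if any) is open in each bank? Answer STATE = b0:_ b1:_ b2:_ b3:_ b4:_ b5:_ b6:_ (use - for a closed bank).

STATE = b0:2 b1:- b2:1 b3:2 b4:1 b5:7 b6:4

step 0: bank5 None->4 [EMPTY]
step 1: bank5 4->4 [HIT]
step 2: bank4 None->4 [EMPTY]
step 3: bank4 4->4 [HIT]
step 4: bank3 None->2 [EMPTY]
step 5: bank4 4->4 [HIT]
step 6: bank4 4->7 [CONFLICT]
step 7: bank5 4->7 [CONFLICT]
step 8: bank6 None->4 [EMPTY]
step 9: bank0 None->3 [EMPTY]
step 10: bank2 None->0 [EMPTY]
step 11: bank0 3->2 [CONFLICT]
step 12: bank4 7->1 [CONFLICT]
step 13: bank2 0->0 [HIT]
step 14: bank2 0->1 [CONFLICT]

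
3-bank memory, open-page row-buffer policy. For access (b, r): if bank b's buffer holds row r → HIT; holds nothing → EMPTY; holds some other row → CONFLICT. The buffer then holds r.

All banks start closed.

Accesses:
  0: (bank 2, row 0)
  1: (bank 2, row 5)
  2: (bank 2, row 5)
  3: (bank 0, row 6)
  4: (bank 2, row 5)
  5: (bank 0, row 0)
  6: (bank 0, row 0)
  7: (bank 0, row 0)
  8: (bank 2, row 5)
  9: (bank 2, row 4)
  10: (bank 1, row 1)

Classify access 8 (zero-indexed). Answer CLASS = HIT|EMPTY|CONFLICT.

step 0: bank2 None->0 [EMPTY]
step 1: bank2 0->5 [CONFLICT]
step 2: bank2 5->5 [HIT]
step 3: bank0 None->6 [EMPTY]
step 4: bank2 5->5 [HIT]
step 5: bank0 6->0 [CONFLICT]
step 6: bank0 0->0 [HIT]
step 7: bank0 0->0 [HIT]
step 8: bank2 5->5 [HIT]
step 9: bank2 5->4 [CONFLICT]
step 10: bank1 None->1 [EMPTY]

CLASS = HIT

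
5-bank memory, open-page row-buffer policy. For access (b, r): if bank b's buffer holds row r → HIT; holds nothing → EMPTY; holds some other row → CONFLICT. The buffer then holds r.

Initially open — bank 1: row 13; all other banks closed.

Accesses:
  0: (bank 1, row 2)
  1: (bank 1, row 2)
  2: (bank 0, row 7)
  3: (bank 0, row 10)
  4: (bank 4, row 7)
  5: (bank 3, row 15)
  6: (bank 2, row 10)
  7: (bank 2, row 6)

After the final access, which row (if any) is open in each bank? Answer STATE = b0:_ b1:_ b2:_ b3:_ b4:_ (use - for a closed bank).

STATE = b0:10 b1:2 b2:6 b3:15 b4:7

0: bank 1 row 2 — prev 13 → CONFLICT
1: bank 1 row 2 — prev 2 → HIT
2: bank 0 row 7 — prev None → EMPTY
3: bank 0 row 10 — prev 7 → CONFLICT
4: bank 4 row 7 — prev None → EMPTY
5: bank 3 row 15 — prev None → EMPTY
6: bank 2 row 10 — prev None → EMPTY
7: bank 2 row 6 — prev 10 → CONFLICT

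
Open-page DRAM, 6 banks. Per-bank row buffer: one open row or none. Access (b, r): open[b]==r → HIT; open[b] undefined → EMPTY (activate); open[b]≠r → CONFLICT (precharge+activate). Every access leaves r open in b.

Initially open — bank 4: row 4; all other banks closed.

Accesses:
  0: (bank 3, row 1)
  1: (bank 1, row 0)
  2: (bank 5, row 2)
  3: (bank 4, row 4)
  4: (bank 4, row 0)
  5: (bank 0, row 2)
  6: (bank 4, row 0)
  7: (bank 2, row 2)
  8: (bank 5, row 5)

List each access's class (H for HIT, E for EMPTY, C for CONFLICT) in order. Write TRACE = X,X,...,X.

0: bank 3 row 1 — prev None → EMPTY
1: bank 1 row 0 — prev None → EMPTY
2: bank 5 row 2 — prev None → EMPTY
3: bank 4 row 4 — prev 4 → HIT
4: bank 4 row 0 — prev 4 → CONFLICT
5: bank 0 row 2 — prev None → EMPTY
6: bank 4 row 0 — prev 0 → HIT
7: bank 2 row 2 — prev None → EMPTY
8: bank 5 row 5 — prev 2 → CONFLICT

TRACE = E,E,E,H,C,E,H,E,C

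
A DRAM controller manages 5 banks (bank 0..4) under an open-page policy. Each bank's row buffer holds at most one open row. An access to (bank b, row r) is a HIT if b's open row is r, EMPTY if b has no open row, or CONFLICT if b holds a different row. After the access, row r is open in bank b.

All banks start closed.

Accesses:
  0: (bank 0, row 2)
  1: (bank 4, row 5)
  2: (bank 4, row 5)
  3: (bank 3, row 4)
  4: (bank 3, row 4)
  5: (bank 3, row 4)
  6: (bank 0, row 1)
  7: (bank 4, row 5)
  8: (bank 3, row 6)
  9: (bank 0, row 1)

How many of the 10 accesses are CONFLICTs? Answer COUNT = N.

  [0] b0 r2: no row ⇒ E
  [1] b4 r5: no row ⇒ E
  [2] b4 r5: had r5 ⇒ H
  [3] b3 r4: no row ⇒ E
  [4] b3 r4: had r4 ⇒ H
  [5] b3 r4: had r4 ⇒ H
  [6] b0 r1: had r2 ⇒ C
  [7] b4 r5: had r5 ⇒ H
  [8] b3 r6: had r4 ⇒ C
  [9] b0 r1: had r1 ⇒ H

COUNT = 2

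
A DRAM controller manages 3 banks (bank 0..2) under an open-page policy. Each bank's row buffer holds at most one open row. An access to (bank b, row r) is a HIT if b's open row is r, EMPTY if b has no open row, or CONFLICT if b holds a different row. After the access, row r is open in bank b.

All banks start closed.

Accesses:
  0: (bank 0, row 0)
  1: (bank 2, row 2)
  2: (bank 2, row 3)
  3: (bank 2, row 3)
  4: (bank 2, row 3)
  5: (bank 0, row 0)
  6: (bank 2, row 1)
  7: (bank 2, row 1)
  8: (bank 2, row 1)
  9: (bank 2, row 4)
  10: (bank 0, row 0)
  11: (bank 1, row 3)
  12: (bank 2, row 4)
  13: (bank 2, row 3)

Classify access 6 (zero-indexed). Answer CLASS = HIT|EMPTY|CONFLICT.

CLASS = CONFLICT

step 0: bank0 None->0 [EMPTY]
step 1: bank2 None->2 [EMPTY]
step 2: bank2 2->3 [CONFLICT]
step 3: bank2 3->3 [HIT]
step 4: bank2 3->3 [HIT]
step 5: bank0 0->0 [HIT]
step 6: bank2 3->1 [CONFLICT]
step 7: bank2 1->1 [HIT]
step 8: bank2 1->1 [HIT]
step 9: bank2 1->4 [CONFLICT]
step 10: bank0 0->0 [HIT]
step 11: bank1 None->3 [EMPTY]
step 12: bank2 4->4 [HIT]
step 13: bank2 4->3 [CONFLICT]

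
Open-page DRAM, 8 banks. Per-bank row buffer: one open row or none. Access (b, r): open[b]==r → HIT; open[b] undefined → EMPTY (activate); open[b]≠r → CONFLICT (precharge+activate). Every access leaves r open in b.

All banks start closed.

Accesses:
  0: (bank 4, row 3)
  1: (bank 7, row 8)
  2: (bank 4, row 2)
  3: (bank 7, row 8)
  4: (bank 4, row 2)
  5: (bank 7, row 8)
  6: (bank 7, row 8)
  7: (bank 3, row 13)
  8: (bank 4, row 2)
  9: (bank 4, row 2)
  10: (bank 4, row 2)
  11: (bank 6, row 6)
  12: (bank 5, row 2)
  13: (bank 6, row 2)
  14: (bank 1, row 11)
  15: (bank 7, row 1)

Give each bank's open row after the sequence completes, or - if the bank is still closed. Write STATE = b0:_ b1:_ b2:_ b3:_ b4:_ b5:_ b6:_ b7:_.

step 0: bank4 None->3 [EMPTY]
step 1: bank7 None->8 [EMPTY]
step 2: bank4 3->2 [CONFLICT]
step 3: bank7 8->8 [HIT]
step 4: bank4 2->2 [HIT]
step 5: bank7 8->8 [HIT]
step 6: bank7 8->8 [HIT]
step 7: bank3 None->13 [EMPTY]
step 8: bank4 2->2 [HIT]
step 9: bank4 2->2 [HIT]
step 10: bank4 2->2 [HIT]
step 11: bank6 None->6 [EMPTY]
step 12: bank5 None->2 [EMPTY]
step 13: bank6 6->2 [CONFLICT]
step 14: bank1 None->11 [EMPTY]
step 15: bank7 8->1 [CONFLICT]

STATE = b0:- b1:11 b2:- b3:13 b4:2 b5:2 b6:2 b7:1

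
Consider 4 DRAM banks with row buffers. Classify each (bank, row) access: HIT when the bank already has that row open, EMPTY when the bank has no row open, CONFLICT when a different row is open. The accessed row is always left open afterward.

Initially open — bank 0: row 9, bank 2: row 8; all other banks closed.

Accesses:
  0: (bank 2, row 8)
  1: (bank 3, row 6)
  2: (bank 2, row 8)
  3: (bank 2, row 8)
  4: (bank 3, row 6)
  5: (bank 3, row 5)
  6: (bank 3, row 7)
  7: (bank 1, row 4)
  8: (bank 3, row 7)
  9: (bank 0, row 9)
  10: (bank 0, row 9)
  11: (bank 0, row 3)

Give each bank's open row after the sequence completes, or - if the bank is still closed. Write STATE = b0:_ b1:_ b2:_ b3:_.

STATE = b0:3 b1:4 b2:8 b3:7

  [0] b2 r8: had r8 ⇒ H
  [1] b3 r6: no row ⇒ E
  [2] b2 r8: had r8 ⇒ H
  [3] b2 r8: had r8 ⇒ H
  [4] b3 r6: had r6 ⇒ H
  [5] b3 r5: had r6 ⇒ C
  [6] b3 r7: had r5 ⇒ C
  [7] b1 r4: no row ⇒ E
  [8] b3 r7: had r7 ⇒ H
  [9] b0 r9: had r9 ⇒ H
  [10] b0 r9: had r9 ⇒ H
  [11] b0 r3: had r9 ⇒ C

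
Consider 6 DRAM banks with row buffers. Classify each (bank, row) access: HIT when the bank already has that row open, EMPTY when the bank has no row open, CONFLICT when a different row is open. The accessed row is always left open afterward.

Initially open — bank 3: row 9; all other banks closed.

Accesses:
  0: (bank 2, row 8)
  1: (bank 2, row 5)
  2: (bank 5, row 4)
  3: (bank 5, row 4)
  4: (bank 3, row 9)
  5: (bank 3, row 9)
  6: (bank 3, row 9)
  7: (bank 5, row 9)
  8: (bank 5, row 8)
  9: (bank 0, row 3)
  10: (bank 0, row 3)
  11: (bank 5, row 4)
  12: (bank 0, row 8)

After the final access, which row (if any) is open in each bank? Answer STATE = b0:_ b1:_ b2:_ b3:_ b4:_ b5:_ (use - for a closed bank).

  [0] b2 r8: no row ⇒ E
  [1] b2 r5: had r8 ⇒ C
  [2] b5 r4: no row ⇒ E
  [3] b5 r4: had r4 ⇒ H
  [4] b3 r9: had r9 ⇒ H
  [5] b3 r9: had r9 ⇒ H
  [6] b3 r9: had r9 ⇒ H
  [7] b5 r9: had r4 ⇒ C
  [8] b5 r8: had r9 ⇒ C
  [9] b0 r3: no row ⇒ E
  [10] b0 r3: had r3 ⇒ H
  [11] b5 r4: had r8 ⇒ C
  [12] b0 r8: had r3 ⇒ C

STATE = b0:8 b1:- b2:5 b3:9 b4:- b5:4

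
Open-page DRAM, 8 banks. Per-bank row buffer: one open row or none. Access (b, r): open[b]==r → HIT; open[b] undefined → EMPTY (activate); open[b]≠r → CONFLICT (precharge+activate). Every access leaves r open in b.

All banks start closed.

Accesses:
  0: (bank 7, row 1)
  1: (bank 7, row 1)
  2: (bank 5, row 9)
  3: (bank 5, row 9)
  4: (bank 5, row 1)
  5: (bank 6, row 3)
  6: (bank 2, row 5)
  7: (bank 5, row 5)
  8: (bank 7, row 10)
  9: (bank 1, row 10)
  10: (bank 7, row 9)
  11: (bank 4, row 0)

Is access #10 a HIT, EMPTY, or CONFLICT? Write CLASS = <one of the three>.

CLASS = CONFLICT

0: bank 7 row 1 — prev None → EMPTY
1: bank 7 row 1 — prev 1 → HIT
2: bank 5 row 9 — prev None → EMPTY
3: bank 5 row 9 — prev 9 → HIT
4: bank 5 row 1 — prev 9 → CONFLICT
5: bank 6 row 3 — prev None → EMPTY
6: bank 2 row 5 — prev None → EMPTY
7: bank 5 row 5 — prev 1 → CONFLICT
8: bank 7 row 10 — prev 1 → CONFLICT
9: bank 1 row 10 — prev None → EMPTY
10: bank 7 row 9 — prev 10 → CONFLICT
11: bank 4 row 0 — prev None → EMPTY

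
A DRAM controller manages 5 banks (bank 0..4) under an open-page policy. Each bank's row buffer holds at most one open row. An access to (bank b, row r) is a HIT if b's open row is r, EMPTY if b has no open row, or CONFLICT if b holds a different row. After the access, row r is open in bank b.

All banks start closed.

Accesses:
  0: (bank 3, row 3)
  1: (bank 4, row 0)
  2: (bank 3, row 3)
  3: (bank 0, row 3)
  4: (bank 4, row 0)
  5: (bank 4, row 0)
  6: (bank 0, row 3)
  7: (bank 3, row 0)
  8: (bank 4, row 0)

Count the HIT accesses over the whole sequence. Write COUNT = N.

COUNT = 5

#0 (3,3) E
#1 (4,0) E
#2 (3,3) H  (was 3)
#3 (0,3) E
#4 (4,0) H  (was 0)
#5 (4,0) H  (was 0)
#6 (0,3) H  (was 3)
#7 (3,0) C  (was 3)
#8 (4,0) H  (was 0)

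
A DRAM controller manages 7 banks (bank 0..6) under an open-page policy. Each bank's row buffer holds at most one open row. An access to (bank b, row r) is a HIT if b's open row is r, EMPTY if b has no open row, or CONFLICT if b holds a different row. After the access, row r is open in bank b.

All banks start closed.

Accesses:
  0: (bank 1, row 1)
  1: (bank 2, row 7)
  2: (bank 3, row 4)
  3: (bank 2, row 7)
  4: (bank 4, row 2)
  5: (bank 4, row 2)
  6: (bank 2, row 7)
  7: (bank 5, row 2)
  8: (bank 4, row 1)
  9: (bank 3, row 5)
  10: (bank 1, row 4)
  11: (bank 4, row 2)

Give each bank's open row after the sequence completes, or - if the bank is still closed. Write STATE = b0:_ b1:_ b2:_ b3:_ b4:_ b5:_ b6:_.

STATE = b0:- b1:4 b2:7 b3:5 b4:2 b5:2 b6:-

0: bank 1 row 1 — prev None → EMPTY
1: bank 2 row 7 — prev None → EMPTY
2: bank 3 row 4 — prev None → EMPTY
3: bank 2 row 7 — prev 7 → HIT
4: bank 4 row 2 — prev None → EMPTY
5: bank 4 row 2 — prev 2 → HIT
6: bank 2 row 7 — prev 7 → HIT
7: bank 5 row 2 — prev None → EMPTY
8: bank 4 row 1 — prev 2 → CONFLICT
9: bank 3 row 5 — prev 4 → CONFLICT
10: bank 1 row 4 — prev 1 → CONFLICT
11: bank 4 row 2 — prev 1 → CONFLICT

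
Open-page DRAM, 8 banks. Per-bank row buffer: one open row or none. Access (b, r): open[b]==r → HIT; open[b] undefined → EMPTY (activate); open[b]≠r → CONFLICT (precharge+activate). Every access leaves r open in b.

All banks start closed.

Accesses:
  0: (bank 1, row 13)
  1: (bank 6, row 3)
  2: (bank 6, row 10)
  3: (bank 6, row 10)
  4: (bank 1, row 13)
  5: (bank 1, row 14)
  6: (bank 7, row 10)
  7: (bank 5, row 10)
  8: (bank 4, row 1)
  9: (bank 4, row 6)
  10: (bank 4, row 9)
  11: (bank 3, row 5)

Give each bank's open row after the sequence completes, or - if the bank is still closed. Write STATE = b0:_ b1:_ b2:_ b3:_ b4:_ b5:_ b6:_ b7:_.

STATE = b0:- b1:14 b2:- b3:5 b4:9 b5:10 b6:10 b7:10

  [0] b1 r13: no row ⇒ E
  [1] b6 r3: no row ⇒ E
  [2] b6 r10: had r3 ⇒ C
  [3] b6 r10: had r10 ⇒ H
  [4] b1 r13: had r13 ⇒ H
  [5] b1 r14: had r13 ⇒ C
  [6] b7 r10: no row ⇒ E
  [7] b5 r10: no row ⇒ E
  [8] b4 r1: no row ⇒ E
  [9] b4 r6: had r1 ⇒ C
  [10] b4 r9: had r6 ⇒ C
  [11] b3 r5: no row ⇒ E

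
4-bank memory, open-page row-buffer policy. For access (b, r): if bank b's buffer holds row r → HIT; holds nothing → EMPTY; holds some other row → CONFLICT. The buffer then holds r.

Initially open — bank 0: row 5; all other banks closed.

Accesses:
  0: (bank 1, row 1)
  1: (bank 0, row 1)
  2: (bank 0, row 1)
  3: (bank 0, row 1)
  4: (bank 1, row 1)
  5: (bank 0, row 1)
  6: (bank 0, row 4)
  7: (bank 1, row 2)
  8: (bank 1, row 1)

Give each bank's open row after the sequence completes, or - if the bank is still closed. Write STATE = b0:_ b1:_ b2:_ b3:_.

0: bank 1 row 1 — prev None → EMPTY
1: bank 0 row 1 — prev 5 → CONFLICT
2: bank 0 row 1 — prev 1 → HIT
3: bank 0 row 1 — prev 1 → HIT
4: bank 1 row 1 — prev 1 → HIT
5: bank 0 row 1 — prev 1 → HIT
6: bank 0 row 4 — prev 1 → CONFLICT
7: bank 1 row 2 — prev 1 → CONFLICT
8: bank 1 row 1 — prev 2 → CONFLICT

STATE = b0:4 b1:1 b2:- b3:-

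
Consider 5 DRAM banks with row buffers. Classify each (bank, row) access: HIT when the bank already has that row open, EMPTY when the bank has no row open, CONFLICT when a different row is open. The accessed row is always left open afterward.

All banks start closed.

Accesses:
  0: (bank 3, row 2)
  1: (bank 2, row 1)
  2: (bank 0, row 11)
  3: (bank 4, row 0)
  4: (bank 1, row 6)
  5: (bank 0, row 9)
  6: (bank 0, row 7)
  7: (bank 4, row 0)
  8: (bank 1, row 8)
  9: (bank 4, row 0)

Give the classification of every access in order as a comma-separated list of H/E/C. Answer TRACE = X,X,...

  [0] b3 r2: no row ⇒ E
  [1] b2 r1: no row ⇒ E
  [2] b0 r11: no row ⇒ E
  [3] b4 r0: no row ⇒ E
  [4] b1 r6: no row ⇒ E
  [5] b0 r9: had r11 ⇒ C
  [6] b0 r7: had r9 ⇒ C
  [7] b4 r0: had r0 ⇒ H
  [8] b1 r8: had r6 ⇒ C
  [9] b4 r0: had r0 ⇒ H

TRACE = E,E,E,E,E,C,C,H,C,H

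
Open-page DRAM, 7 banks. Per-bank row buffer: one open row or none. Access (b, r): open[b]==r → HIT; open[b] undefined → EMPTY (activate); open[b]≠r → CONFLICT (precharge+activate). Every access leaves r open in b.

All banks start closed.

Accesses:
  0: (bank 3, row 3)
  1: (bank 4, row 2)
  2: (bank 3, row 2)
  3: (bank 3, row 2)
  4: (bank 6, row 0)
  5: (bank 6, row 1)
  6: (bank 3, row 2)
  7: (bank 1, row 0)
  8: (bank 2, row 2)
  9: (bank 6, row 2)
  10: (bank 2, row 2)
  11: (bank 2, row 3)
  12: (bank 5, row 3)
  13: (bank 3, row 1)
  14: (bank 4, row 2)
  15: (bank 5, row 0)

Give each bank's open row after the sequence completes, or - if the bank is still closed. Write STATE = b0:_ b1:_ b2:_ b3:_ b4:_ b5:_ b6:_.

0: bank 3 row 3 — prev None → EMPTY
1: bank 4 row 2 — prev None → EMPTY
2: bank 3 row 2 — prev 3 → CONFLICT
3: bank 3 row 2 — prev 2 → HIT
4: bank 6 row 0 — prev None → EMPTY
5: bank 6 row 1 — prev 0 → CONFLICT
6: bank 3 row 2 — prev 2 → HIT
7: bank 1 row 0 — prev None → EMPTY
8: bank 2 row 2 — prev None → EMPTY
9: bank 6 row 2 — prev 1 → CONFLICT
10: bank 2 row 2 — prev 2 → HIT
11: bank 2 row 3 — prev 2 → CONFLICT
12: bank 5 row 3 — prev None → EMPTY
13: bank 3 row 1 — prev 2 → CONFLICT
14: bank 4 row 2 — prev 2 → HIT
15: bank 5 row 0 — prev 3 → CONFLICT

STATE = b0:- b1:0 b2:3 b3:1 b4:2 b5:0 b6:2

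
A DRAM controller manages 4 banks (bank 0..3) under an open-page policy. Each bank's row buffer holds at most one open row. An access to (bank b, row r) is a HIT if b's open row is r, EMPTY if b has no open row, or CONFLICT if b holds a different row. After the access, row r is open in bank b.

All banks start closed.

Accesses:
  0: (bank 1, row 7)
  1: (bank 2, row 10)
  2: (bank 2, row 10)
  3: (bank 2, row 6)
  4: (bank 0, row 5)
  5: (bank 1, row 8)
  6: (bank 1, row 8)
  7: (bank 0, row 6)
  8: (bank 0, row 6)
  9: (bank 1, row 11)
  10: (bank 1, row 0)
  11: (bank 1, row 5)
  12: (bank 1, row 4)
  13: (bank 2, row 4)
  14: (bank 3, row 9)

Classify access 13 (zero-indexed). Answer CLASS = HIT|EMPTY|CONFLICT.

CLASS = CONFLICT

  [0] b1 r7: no row ⇒ E
  [1] b2 r10: no row ⇒ E
  [2] b2 r10: had r10 ⇒ H
  [3] b2 r6: had r10 ⇒ C
  [4] b0 r5: no row ⇒ E
  [5] b1 r8: had r7 ⇒ C
  [6] b1 r8: had r8 ⇒ H
  [7] b0 r6: had r5 ⇒ C
  [8] b0 r6: had r6 ⇒ H
  [9] b1 r11: had r8 ⇒ C
  [10] b1 r0: had r11 ⇒ C
  [11] b1 r5: had r0 ⇒ C
  [12] b1 r4: had r5 ⇒ C
  [13] b2 r4: had r6 ⇒ C
  [14] b3 r9: no row ⇒ E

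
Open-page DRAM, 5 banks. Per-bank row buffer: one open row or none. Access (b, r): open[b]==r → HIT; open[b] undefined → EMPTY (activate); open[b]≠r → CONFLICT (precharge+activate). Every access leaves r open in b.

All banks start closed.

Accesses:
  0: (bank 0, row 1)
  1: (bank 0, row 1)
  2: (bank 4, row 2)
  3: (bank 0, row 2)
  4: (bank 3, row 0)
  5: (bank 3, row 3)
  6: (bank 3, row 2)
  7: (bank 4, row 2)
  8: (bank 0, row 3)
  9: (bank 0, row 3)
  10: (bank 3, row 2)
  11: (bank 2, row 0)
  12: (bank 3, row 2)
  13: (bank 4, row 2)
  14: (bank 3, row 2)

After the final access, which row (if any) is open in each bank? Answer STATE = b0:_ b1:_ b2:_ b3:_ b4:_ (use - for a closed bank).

STATE = b0:3 b1:- b2:0 b3:2 b4:2

step 0: bank0 None->1 [EMPTY]
step 1: bank0 1->1 [HIT]
step 2: bank4 None->2 [EMPTY]
step 3: bank0 1->2 [CONFLICT]
step 4: bank3 None->0 [EMPTY]
step 5: bank3 0->3 [CONFLICT]
step 6: bank3 3->2 [CONFLICT]
step 7: bank4 2->2 [HIT]
step 8: bank0 2->3 [CONFLICT]
step 9: bank0 3->3 [HIT]
step 10: bank3 2->2 [HIT]
step 11: bank2 None->0 [EMPTY]
step 12: bank3 2->2 [HIT]
step 13: bank4 2->2 [HIT]
step 14: bank3 2->2 [HIT]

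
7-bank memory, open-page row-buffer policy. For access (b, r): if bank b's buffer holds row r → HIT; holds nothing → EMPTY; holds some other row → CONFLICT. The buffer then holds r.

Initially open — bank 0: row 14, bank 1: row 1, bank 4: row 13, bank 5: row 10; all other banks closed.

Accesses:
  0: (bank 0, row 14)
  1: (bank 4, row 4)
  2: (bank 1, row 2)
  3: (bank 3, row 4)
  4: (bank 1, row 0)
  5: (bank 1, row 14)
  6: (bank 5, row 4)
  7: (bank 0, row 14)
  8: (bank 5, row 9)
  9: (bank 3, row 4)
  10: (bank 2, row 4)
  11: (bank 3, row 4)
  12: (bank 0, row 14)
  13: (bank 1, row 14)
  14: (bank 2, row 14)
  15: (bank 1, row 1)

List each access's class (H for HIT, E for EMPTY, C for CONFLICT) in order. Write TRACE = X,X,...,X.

TRACE = H,C,C,E,C,C,C,H,C,H,E,H,H,H,C,C

0: bank 0 row 14 — prev 14 → HIT
1: bank 4 row 4 — prev 13 → CONFLICT
2: bank 1 row 2 — prev 1 → CONFLICT
3: bank 3 row 4 — prev None → EMPTY
4: bank 1 row 0 — prev 2 → CONFLICT
5: bank 1 row 14 — prev 0 → CONFLICT
6: bank 5 row 4 — prev 10 → CONFLICT
7: bank 0 row 14 — prev 14 → HIT
8: bank 5 row 9 — prev 4 → CONFLICT
9: bank 3 row 4 — prev 4 → HIT
10: bank 2 row 4 — prev None → EMPTY
11: bank 3 row 4 — prev 4 → HIT
12: bank 0 row 14 — prev 14 → HIT
13: bank 1 row 14 — prev 14 → HIT
14: bank 2 row 14 — prev 4 → CONFLICT
15: bank 1 row 1 — prev 14 → CONFLICT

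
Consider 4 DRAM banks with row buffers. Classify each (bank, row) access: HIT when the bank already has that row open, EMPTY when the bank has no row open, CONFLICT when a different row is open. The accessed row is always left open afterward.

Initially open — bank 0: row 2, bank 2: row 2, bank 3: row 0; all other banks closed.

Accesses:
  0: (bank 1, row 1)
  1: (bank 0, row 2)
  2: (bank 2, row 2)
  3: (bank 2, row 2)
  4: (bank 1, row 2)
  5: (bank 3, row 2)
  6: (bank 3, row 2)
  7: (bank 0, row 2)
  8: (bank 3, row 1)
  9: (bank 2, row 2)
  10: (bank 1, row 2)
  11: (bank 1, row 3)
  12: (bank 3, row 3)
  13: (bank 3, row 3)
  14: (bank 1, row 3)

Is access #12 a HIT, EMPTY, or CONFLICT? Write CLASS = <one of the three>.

0: bank 1 row 1 — prev None → EMPTY
1: bank 0 row 2 — prev 2 → HIT
2: bank 2 row 2 — prev 2 → HIT
3: bank 2 row 2 — prev 2 → HIT
4: bank 1 row 2 — prev 1 → CONFLICT
5: bank 3 row 2 — prev 0 → CONFLICT
6: bank 3 row 2 — prev 2 → HIT
7: bank 0 row 2 — prev 2 → HIT
8: bank 3 row 1 — prev 2 → CONFLICT
9: bank 2 row 2 — prev 2 → HIT
10: bank 1 row 2 — prev 2 → HIT
11: bank 1 row 3 — prev 2 → CONFLICT
12: bank 3 row 3 — prev 1 → CONFLICT
13: bank 3 row 3 — prev 3 → HIT
14: bank 1 row 3 — prev 3 → HIT

CLASS = CONFLICT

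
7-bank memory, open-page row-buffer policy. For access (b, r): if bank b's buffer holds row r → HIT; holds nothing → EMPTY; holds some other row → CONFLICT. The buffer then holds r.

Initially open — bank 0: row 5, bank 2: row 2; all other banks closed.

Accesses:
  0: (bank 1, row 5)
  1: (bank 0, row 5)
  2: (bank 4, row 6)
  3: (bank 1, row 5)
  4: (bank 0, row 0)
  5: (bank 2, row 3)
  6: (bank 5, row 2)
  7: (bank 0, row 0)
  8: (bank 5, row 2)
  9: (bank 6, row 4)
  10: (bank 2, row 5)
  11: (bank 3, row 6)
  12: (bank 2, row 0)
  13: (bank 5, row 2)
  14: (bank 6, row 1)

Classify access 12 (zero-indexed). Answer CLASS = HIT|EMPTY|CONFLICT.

CLASS = CONFLICT

step 0: bank1 None->5 [EMPTY]
step 1: bank0 5->5 [HIT]
step 2: bank4 None->6 [EMPTY]
step 3: bank1 5->5 [HIT]
step 4: bank0 5->0 [CONFLICT]
step 5: bank2 2->3 [CONFLICT]
step 6: bank5 None->2 [EMPTY]
step 7: bank0 0->0 [HIT]
step 8: bank5 2->2 [HIT]
step 9: bank6 None->4 [EMPTY]
step 10: bank2 3->5 [CONFLICT]
step 11: bank3 None->6 [EMPTY]
step 12: bank2 5->0 [CONFLICT]
step 13: bank5 2->2 [HIT]
step 14: bank6 4->1 [CONFLICT]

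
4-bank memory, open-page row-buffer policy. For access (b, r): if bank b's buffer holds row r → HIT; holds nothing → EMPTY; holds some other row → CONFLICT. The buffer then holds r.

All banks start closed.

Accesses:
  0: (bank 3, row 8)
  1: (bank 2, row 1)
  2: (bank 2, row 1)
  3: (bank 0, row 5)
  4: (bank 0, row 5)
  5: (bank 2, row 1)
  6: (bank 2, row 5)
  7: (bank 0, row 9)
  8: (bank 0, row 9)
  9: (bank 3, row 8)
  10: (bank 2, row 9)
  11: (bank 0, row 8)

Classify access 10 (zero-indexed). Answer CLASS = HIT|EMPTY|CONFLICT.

  [0] b3 r8: no row ⇒ E
  [1] b2 r1: no row ⇒ E
  [2] b2 r1: had r1 ⇒ H
  [3] b0 r5: no row ⇒ E
  [4] b0 r5: had r5 ⇒ H
  [5] b2 r1: had r1 ⇒ H
  [6] b2 r5: had r1 ⇒ C
  [7] b0 r9: had r5 ⇒ C
  [8] b0 r9: had r9 ⇒ H
  [9] b3 r8: had r8 ⇒ H
  [10] b2 r9: had r5 ⇒ C
  [11] b0 r8: had r9 ⇒ C

CLASS = CONFLICT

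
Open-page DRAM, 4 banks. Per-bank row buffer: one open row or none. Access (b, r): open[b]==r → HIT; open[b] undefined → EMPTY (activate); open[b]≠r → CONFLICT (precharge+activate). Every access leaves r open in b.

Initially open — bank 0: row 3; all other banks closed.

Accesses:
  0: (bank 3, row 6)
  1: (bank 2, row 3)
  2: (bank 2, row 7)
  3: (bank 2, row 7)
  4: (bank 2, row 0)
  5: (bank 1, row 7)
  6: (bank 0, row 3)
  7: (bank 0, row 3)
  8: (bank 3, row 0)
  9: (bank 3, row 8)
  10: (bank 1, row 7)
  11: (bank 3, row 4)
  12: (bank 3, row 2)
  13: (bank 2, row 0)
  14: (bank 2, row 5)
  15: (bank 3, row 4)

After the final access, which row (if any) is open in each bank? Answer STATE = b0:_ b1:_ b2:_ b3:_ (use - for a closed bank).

step 0: bank3 None->6 [EMPTY]
step 1: bank2 None->3 [EMPTY]
step 2: bank2 3->7 [CONFLICT]
step 3: bank2 7->7 [HIT]
step 4: bank2 7->0 [CONFLICT]
step 5: bank1 None->7 [EMPTY]
step 6: bank0 3->3 [HIT]
step 7: bank0 3->3 [HIT]
step 8: bank3 6->0 [CONFLICT]
step 9: bank3 0->8 [CONFLICT]
step 10: bank1 7->7 [HIT]
step 11: bank3 8->4 [CONFLICT]
step 12: bank3 4->2 [CONFLICT]
step 13: bank2 0->0 [HIT]
step 14: bank2 0->5 [CONFLICT]
step 15: bank3 2->4 [CONFLICT]

STATE = b0:3 b1:7 b2:5 b3:4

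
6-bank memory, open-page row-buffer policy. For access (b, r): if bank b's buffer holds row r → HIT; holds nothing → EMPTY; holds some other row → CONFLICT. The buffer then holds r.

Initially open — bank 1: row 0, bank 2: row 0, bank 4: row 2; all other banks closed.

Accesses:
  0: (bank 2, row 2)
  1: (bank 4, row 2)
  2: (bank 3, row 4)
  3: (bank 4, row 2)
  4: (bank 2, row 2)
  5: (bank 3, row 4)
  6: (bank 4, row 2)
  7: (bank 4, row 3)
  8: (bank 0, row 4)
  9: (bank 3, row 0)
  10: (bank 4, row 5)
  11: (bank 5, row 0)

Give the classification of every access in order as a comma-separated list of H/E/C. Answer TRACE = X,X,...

step 0: bank2 0->2 [CONFLICT]
step 1: bank4 2->2 [HIT]
step 2: bank3 None->4 [EMPTY]
step 3: bank4 2->2 [HIT]
step 4: bank2 2->2 [HIT]
step 5: bank3 4->4 [HIT]
step 6: bank4 2->2 [HIT]
step 7: bank4 2->3 [CONFLICT]
step 8: bank0 None->4 [EMPTY]
step 9: bank3 4->0 [CONFLICT]
step 10: bank4 3->5 [CONFLICT]
step 11: bank5 None->0 [EMPTY]

TRACE = C,H,E,H,H,H,H,C,E,C,C,E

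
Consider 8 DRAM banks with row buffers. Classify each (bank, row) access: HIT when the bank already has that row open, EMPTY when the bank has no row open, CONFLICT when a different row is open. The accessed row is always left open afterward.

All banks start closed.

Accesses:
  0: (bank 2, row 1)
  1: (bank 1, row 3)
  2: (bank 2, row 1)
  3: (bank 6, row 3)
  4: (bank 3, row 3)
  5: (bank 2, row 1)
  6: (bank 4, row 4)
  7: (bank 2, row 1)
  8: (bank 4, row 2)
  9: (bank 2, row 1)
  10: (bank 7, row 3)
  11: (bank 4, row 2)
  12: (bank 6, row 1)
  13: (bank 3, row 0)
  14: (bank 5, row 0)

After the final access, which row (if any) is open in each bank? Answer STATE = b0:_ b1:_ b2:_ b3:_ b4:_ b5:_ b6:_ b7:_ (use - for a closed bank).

STATE = b0:- b1:3 b2:1 b3:0 b4:2 b5:0 b6:1 b7:3

#0 (2,1) E
#1 (1,3) E
#2 (2,1) H  (was 1)
#3 (6,3) E
#4 (3,3) E
#5 (2,1) H  (was 1)
#6 (4,4) E
#7 (2,1) H  (was 1)
#8 (4,2) C  (was 4)
#9 (2,1) H  (was 1)
#10 (7,3) E
#11 (4,2) H  (was 2)
#12 (6,1) C  (was 3)
#13 (3,0) C  (was 3)
#14 (5,0) E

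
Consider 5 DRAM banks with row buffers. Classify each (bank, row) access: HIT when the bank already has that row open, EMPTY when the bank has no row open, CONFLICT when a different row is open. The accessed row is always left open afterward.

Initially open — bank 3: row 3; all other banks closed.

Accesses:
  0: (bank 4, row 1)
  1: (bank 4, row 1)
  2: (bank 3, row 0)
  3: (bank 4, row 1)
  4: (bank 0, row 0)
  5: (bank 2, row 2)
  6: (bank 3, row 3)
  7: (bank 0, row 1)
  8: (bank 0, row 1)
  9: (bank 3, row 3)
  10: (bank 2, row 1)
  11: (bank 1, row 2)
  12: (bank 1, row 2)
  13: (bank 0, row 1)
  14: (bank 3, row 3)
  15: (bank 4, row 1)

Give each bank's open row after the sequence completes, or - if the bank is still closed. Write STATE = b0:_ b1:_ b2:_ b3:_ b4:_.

step 0: bank4 None->1 [EMPTY]
step 1: bank4 1->1 [HIT]
step 2: bank3 3->0 [CONFLICT]
step 3: bank4 1->1 [HIT]
step 4: bank0 None->0 [EMPTY]
step 5: bank2 None->2 [EMPTY]
step 6: bank3 0->3 [CONFLICT]
step 7: bank0 0->1 [CONFLICT]
step 8: bank0 1->1 [HIT]
step 9: bank3 3->3 [HIT]
step 10: bank2 2->1 [CONFLICT]
step 11: bank1 None->2 [EMPTY]
step 12: bank1 2->2 [HIT]
step 13: bank0 1->1 [HIT]
step 14: bank3 3->3 [HIT]
step 15: bank4 1->1 [HIT]

STATE = b0:1 b1:2 b2:1 b3:3 b4:1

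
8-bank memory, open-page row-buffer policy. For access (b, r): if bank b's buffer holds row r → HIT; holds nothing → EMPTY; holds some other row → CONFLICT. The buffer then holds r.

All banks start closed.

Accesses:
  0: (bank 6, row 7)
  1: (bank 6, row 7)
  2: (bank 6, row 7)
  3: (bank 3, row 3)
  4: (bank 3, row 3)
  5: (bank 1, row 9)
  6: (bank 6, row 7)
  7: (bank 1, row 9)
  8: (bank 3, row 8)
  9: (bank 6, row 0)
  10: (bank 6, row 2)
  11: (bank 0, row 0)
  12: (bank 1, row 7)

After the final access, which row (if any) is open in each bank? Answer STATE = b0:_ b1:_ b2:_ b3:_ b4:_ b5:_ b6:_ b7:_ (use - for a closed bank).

#0 (6,7) E
#1 (6,7) H  (was 7)
#2 (6,7) H  (was 7)
#3 (3,3) E
#4 (3,3) H  (was 3)
#5 (1,9) E
#6 (6,7) H  (was 7)
#7 (1,9) H  (was 9)
#8 (3,8) C  (was 3)
#9 (6,0) C  (was 7)
#10 (6,2) C  (was 0)
#11 (0,0) E
#12 (1,7) C  (was 9)

STATE = b0:0 b1:7 b2:- b3:8 b4:- b5:- b6:2 b7:-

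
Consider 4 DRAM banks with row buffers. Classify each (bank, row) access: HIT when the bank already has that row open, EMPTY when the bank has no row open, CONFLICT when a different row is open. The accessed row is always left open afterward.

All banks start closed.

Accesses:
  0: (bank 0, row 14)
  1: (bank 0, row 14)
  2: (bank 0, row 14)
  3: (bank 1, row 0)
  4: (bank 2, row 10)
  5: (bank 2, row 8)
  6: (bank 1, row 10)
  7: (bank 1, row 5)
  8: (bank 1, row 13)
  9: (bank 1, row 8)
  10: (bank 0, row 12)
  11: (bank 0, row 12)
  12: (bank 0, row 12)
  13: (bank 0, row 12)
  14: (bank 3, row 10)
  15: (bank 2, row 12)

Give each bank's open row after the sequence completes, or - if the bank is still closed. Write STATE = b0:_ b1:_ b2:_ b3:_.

STATE = b0:12 b1:8 b2:12 b3:10

step 0: bank0 None->14 [EMPTY]
step 1: bank0 14->14 [HIT]
step 2: bank0 14->14 [HIT]
step 3: bank1 None->0 [EMPTY]
step 4: bank2 None->10 [EMPTY]
step 5: bank2 10->8 [CONFLICT]
step 6: bank1 0->10 [CONFLICT]
step 7: bank1 10->5 [CONFLICT]
step 8: bank1 5->13 [CONFLICT]
step 9: bank1 13->8 [CONFLICT]
step 10: bank0 14->12 [CONFLICT]
step 11: bank0 12->12 [HIT]
step 12: bank0 12->12 [HIT]
step 13: bank0 12->12 [HIT]
step 14: bank3 None->10 [EMPTY]
step 15: bank2 8->12 [CONFLICT]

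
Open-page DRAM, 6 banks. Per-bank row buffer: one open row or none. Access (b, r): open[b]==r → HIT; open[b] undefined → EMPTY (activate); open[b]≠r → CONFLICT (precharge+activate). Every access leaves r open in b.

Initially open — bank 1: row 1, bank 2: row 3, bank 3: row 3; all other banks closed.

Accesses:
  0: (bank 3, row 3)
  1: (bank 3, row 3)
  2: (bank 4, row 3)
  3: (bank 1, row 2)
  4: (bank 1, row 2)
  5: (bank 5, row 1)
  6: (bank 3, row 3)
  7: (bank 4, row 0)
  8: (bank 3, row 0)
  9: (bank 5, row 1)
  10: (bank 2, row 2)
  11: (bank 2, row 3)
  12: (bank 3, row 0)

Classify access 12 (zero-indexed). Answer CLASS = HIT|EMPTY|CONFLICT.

0: bank 3 row 3 — prev 3 → HIT
1: bank 3 row 3 — prev 3 → HIT
2: bank 4 row 3 — prev None → EMPTY
3: bank 1 row 2 — prev 1 → CONFLICT
4: bank 1 row 2 — prev 2 → HIT
5: bank 5 row 1 — prev None → EMPTY
6: bank 3 row 3 — prev 3 → HIT
7: bank 4 row 0 — prev 3 → CONFLICT
8: bank 3 row 0 — prev 3 → CONFLICT
9: bank 5 row 1 — prev 1 → HIT
10: bank 2 row 2 — prev 3 → CONFLICT
11: bank 2 row 3 — prev 2 → CONFLICT
12: bank 3 row 0 — prev 0 → HIT

CLASS = HIT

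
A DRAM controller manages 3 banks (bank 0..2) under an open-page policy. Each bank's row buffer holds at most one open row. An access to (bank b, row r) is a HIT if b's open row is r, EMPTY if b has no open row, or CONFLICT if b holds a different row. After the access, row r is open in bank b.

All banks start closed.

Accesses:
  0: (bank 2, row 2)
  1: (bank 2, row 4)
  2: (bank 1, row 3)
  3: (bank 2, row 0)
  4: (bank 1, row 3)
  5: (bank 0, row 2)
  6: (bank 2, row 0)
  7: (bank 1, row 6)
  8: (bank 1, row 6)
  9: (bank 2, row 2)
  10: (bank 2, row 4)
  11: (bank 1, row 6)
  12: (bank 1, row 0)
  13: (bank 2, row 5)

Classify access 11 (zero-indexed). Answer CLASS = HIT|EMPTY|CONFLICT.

CLASS = HIT

0: bank 2 row 2 — prev None → EMPTY
1: bank 2 row 4 — prev 2 → CONFLICT
2: bank 1 row 3 — prev None → EMPTY
3: bank 2 row 0 — prev 4 → CONFLICT
4: bank 1 row 3 — prev 3 → HIT
5: bank 0 row 2 — prev None → EMPTY
6: bank 2 row 0 — prev 0 → HIT
7: bank 1 row 6 — prev 3 → CONFLICT
8: bank 1 row 6 — prev 6 → HIT
9: bank 2 row 2 — prev 0 → CONFLICT
10: bank 2 row 4 — prev 2 → CONFLICT
11: bank 1 row 6 — prev 6 → HIT
12: bank 1 row 0 — prev 6 → CONFLICT
13: bank 2 row 5 — prev 4 → CONFLICT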